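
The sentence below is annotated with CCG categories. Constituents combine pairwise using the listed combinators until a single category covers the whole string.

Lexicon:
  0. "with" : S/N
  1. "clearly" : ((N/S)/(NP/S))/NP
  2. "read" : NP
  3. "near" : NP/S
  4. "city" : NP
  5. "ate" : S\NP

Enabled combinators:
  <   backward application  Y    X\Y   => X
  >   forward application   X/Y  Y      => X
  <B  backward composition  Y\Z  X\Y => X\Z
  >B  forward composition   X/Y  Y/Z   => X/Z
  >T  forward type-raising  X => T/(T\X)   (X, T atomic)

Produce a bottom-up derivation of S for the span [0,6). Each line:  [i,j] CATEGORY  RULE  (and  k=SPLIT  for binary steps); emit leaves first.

[0,1] S/N  lex  "with"
[1,2] ((N/S)/(NP/S))/NP  lex  "clearly"
[2,3] NP  lex  "read"
[1,3] (N/S)/(NP/S)  >  k=2
[3,4] NP/S  lex  "near"
[1,4] N/S  >  k=3
[4,5] NP  lex  "city"
[4,5] S/(S\NP)  >T
[5,6] S\NP  lex  "ate"
[4,6] S  >  k=5
[1,6] N  >  k=4
[0,6] S  >  k=1

[0,6] S   >
  [0,1] "with" : S/N
  [1,6] N   >
    [1,4] N/S   >
      [1,3] (N/S)/(NP/S)   >
        [1,2] "clearly" : ((N/S)/(NP/S))/NP
        [2,3] "read" : NP
      [3,4] "near" : NP/S
    [4,6] S   >
      [4,5] S/(S\NP)   >T
        [4,5] "city" : NP
      [5,6] "ate" : S\NP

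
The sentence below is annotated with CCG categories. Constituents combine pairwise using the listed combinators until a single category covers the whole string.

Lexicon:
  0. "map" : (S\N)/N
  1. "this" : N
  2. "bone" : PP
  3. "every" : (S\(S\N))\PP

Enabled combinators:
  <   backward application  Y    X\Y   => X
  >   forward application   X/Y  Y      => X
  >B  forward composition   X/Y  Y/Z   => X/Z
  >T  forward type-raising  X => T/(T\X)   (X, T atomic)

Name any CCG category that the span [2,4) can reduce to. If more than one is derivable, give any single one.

[0,4] S   <
  [0,2] S\N   >
    [0,1] "map" : (S\N)/N
    [1,2] "this" : N
  [2,4] S\(S\N)   <
    [2,3] "bone" : PP
    [3,4] "every" : (S\(S\N))\PP

S\(S\N)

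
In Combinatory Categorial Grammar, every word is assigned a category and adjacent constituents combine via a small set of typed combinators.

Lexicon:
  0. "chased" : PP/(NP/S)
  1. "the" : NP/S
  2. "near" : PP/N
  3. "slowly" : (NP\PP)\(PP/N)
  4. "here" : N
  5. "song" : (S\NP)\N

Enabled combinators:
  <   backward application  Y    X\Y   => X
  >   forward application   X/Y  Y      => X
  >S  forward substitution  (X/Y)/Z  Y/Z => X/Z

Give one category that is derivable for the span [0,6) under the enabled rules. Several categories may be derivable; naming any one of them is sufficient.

[0,6] S   <
  [0,4] NP   <
    [0,2] PP   >
      [0,1] "chased" : PP/(NP/S)
      [1,2] "the" : NP/S
    [2,4] NP\PP   <
      [2,3] "near" : PP/N
      [3,4] "slowly" : (NP\PP)\(PP/N)
  [4,6] S\NP   <
    [4,5] "here" : N
    [5,6] "song" : (S\NP)\N

S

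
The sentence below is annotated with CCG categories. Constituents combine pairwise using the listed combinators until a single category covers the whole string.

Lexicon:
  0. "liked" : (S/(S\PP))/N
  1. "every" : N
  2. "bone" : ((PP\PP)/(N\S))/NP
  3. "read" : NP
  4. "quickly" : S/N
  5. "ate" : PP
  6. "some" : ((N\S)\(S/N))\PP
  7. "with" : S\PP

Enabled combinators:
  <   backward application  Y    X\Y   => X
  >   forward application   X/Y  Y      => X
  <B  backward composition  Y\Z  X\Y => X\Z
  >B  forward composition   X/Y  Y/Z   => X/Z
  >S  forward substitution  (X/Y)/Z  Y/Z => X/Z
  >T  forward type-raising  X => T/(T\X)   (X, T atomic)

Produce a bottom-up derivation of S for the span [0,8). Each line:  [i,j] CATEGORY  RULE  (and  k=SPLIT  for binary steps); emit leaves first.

[0,8] S   >
  [0,2] S/(S\PP)   >
    [0,1] "liked" : (S/(S\PP))/N
    [1,2] "every" : N
  [2,8] S\PP   <B
    [2,7] PP\PP   >
      [2,4] (PP\PP)/(N\S)   >
        [2,3] "bone" : ((PP\PP)/(N\S))/NP
        [3,4] "read" : NP
      [4,7] N\S   <
        [4,5] "quickly" : S/N
        [5,7] (N\S)\(S/N)   <
          [5,6] "ate" : PP
          [6,7] "some" : ((N\S)\(S/N))\PP
    [7,8] "with" : S\PP

[0,1] (S/(S\PP))/N  lex  "liked"
[1,2] N  lex  "every"
[0,2] S/(S\PP)  >  k=1
[2,3] ((PP\PP)/(N\S))/NP  lex  "bone"
[3,4] NP  lex  "read"
[2,4] (PP\PP)/(N\S)  >  k=3
[4,5] S/N  lex  "quickly"
[5,6] PP  lex  "ate"
[6,7] ((N\S)\(S/N))\PP  lex  "some"
[5,7] (N\S)\(S/N)  <  k=6
[4,7] N\S  <  k=5
[2,7] PP\PP  >  k=4
[7,8] S\PP  lex  "with"
[2,8] S\PP  <B  k=7
[0,8] S  >  k=2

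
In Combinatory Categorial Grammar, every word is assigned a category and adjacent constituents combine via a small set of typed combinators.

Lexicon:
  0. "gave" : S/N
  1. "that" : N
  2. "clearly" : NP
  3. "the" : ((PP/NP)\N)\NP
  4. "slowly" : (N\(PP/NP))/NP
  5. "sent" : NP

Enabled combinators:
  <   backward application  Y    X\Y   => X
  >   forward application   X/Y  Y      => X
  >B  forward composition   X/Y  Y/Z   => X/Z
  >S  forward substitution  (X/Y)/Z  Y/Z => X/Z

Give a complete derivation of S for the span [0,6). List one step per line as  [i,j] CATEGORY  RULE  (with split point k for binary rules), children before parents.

[0,6] S   >
  [0,1] "gave" : S/N
  [1,6] N   <
    [1,4] PP/NP   <
      [1,2] "that" : N
      [2,4] (PP/NP)\N   <
        [2,3] "clearly" : NP
        [3,4] "the" : ((PP/NP)\N)\NP
    [4,6] N\(PP/NP)   >
      [4,5] "slowly" : (N\(PP/NP))/NP
      [5,6] "sent" : NP

[0,1] S/N  lex  "gave"
[1,2] N  lex  "that"
[2,3] NP  lex  "clearly"
[3,4] ((PP/NP)\N)\NP  lex  "the"
[2,4] (PP/NP)\N  <  k=3
[1,4] PP/NP  <  k=2
[4,5] (N\(PP/NP))/NP  lex  "slowly"
[5,6] NP  lex  "sent"
[4,6] N\(PP/NP)  >  k=5
[1,6] N  <  k=4
[0,6] S  >  k=1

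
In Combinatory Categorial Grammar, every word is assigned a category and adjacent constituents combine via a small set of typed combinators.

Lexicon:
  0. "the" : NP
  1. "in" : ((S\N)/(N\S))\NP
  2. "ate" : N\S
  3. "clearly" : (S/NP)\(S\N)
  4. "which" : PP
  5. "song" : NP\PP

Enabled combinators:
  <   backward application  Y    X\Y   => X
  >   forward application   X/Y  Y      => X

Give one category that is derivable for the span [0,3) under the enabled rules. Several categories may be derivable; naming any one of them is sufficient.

[0,6] S   >
  [0,4] S/NP   <
    [0,3] S\N   >
      [0,2] (S\N)/(N\S)   <
        [0,1] "the" : NP
        [1,2] "in" : ((S\N)/(N\S))\NP
      [2,3] "ate" : N\S
    [3,4] "clearly" : (S/NP)\(S\N)
  [4,6] NP   <
    [4,5] "which" : PP
    [5,6] "song" : NP\PP

S\N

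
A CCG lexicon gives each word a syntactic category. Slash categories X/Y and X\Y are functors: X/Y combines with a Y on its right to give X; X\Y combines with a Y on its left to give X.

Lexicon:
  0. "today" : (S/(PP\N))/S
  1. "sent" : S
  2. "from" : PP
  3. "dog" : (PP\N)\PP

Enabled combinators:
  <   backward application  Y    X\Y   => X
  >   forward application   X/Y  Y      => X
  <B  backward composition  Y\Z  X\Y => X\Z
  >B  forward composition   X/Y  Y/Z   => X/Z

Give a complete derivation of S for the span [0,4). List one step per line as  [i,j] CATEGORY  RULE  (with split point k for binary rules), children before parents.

[0,1] (S/(PP\N))/S  lex  "today"
[1,2] S  lex  "sent"
[0,2] S/(PP\N)  >  k=1
[2,3] PP  lex  "from"
[3,4] (PP\N)\PP  lex  "dog"
[2,4] PP\N  <  k=3
[0,4] S  >  k=2

[0,4] S   >
  [0,2] S/(PP\N)   >
    [0,1] "today" : (S/(PP\N))/S
    [1,2] "sent" : S
  [2,4] PP\N   <
    [2,3] "from" : PP
    [3,4] "dog" : (PP\N)\PP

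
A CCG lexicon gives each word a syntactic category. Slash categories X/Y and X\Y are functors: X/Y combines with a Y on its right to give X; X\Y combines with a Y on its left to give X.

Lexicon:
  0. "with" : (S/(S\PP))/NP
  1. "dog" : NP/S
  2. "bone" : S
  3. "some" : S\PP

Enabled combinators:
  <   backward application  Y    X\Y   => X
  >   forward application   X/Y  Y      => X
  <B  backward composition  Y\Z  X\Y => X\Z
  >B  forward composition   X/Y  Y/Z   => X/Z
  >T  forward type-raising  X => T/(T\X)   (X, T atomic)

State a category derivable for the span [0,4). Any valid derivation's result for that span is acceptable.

[0,4] S   >
  [0,3] S/(S\PP)   >
    [0,1] "with" : (S/(S\PP))/NP
    [1,3] NP   >
      [1,2] "dog" : NP/S
      [2,3] "bone" : S
  [3,4] "some" : S\PP

S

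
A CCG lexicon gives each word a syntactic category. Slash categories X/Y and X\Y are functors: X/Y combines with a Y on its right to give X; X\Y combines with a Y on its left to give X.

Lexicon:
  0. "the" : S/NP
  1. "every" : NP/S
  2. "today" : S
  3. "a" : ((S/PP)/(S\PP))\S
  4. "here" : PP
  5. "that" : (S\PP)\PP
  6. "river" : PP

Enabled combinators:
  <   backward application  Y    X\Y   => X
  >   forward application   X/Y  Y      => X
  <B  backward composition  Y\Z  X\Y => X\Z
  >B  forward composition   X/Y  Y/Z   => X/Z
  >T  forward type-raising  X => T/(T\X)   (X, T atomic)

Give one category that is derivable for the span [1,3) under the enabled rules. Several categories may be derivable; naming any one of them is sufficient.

[0,7] S   >
  [0,6] S/PP   >
    [0,4] (S/PP)/(S\PP)   <
      [0,3] S   >
        [0,1] "the" : S/NP
        [1,3] NP   >
          [1,2] "every" : NP/S
          [2,3] "today" : S
      [3,4] "a" : ((S/PP)/(S\PP))\S
    [4,6] S\PP   <
      [4,5] "here" : PP
      [5,6] "that" : (S\PP)\PP
  [6,7] "river" : PP

NP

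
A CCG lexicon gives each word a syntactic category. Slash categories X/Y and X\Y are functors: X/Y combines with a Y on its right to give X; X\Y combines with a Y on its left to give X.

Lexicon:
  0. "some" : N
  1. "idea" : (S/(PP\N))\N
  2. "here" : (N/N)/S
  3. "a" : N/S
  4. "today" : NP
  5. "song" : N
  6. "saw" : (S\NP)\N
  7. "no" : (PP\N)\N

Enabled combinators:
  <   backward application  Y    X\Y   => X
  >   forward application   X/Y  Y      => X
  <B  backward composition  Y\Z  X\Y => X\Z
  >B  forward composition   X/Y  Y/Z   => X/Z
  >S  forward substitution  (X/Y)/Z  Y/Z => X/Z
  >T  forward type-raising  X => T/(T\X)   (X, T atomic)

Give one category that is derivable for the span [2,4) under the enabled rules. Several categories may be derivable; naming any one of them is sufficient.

N/S

[0,8] S   >
  [0,2] S/(PP\N)   <
    [0,1] "some" : N
    [1,2] "idea" : (S/(PP\N))\N
  [2,8] PP\N   <
    [2,7] N   >
      [2,4] N/S   >S
        [2,3] "here" : (N/N)/S
        [3,4] "a" : N/S
      [4,7] S   <
        [4,5] "today" : NP
        [5,7] S\NP   <
          [5,6] "song" : N
          [6,7] "saw" : (S\NP)\N
    [7,8] "no" : (PP\N)\N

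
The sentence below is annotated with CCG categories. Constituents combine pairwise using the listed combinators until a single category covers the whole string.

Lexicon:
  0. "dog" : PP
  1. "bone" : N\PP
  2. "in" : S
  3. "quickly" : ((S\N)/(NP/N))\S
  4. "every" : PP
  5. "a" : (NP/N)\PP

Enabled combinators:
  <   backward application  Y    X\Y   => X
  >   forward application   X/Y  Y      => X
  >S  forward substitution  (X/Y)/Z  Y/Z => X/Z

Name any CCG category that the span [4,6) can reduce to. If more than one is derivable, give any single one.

NP/N

[0,6] S   <
  [0,2] N   <
    [0,1] "dog" : PP
    [1,2] "bone" : N\PP
  [2,6] S\N   >
    [2,4] (S\N)/(NP/N)   <
      [2,3] "in" : S
      [3,4] "quickly" : ((S\N)/(NP/N))\S
    [4,6] NP/N   <
      [4,5] "every" : PP
      [5,6] "a" : (NP/N)\PP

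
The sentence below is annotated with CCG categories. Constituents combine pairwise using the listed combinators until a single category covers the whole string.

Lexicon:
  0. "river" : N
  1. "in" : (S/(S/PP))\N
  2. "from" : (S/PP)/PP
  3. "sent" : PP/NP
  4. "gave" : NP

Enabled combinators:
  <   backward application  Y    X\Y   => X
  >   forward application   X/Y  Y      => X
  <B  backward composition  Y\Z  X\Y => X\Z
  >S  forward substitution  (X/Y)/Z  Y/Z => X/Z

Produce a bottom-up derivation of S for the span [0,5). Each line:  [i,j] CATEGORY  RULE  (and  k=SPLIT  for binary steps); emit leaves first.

[0,1] N  lex  "river"
[1,2] (S/(S/PP))\N  lex  "in"
[0,2] S/(S/PP)  <  k=1
[2,3] (S/PP)/PP  lex  "from"
[3,4] PP/NP  lex  "sent"
[4,5] NP  lex  "gave"
[3,5] PP  >  k=4
[2,5] S/PP  >  k=3
[0,5] S  >  k=2

[0,5] S   >
  [0,2] S/(S/PP)   <
    [0,1] "river" : N
    [1,2] "in" : (S/(S/PP))\N
  [2,5] S/PP   >
    [2,3] "from" : (S/PP)/PP
    [3,5] PP   >
      [3,4] "sent" : PP/NP
      [4,5] "gave" : NP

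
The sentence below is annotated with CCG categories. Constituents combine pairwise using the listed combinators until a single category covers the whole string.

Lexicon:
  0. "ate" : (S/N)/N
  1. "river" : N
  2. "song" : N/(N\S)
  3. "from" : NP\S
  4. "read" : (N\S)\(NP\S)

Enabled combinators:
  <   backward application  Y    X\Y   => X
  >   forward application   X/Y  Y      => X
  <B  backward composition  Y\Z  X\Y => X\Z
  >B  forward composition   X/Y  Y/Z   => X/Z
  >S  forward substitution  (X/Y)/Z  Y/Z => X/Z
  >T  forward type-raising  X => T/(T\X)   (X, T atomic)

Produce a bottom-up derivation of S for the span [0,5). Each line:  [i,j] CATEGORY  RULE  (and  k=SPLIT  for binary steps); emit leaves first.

[0,5] S   >
  [0,2] S/N   >
    [0,1] "ate" : (S/N)/N
    [1,2] "river" : N
  [2,5] N   >
    [2,3] "song" : N/(N\S)
    [3,5] N\S   <
      [3,4] "from" : NP\S
      [4,5] "read" : (N\S)\(NP\S)

[0,1] (S/N)/N  lex  "ate"
[1,2] N  lex  "river"
[0,2] S/N  >  k=1
[2,3] N/(N\S)  lex  "song"
[3,4] NP\S  lex  "from"
[4,5] (N\S)\(NP\S)  lex  "read"
[3,5] N\S  <  k=4
[2,5] N  >  k=3
[0,5] S  >  k=2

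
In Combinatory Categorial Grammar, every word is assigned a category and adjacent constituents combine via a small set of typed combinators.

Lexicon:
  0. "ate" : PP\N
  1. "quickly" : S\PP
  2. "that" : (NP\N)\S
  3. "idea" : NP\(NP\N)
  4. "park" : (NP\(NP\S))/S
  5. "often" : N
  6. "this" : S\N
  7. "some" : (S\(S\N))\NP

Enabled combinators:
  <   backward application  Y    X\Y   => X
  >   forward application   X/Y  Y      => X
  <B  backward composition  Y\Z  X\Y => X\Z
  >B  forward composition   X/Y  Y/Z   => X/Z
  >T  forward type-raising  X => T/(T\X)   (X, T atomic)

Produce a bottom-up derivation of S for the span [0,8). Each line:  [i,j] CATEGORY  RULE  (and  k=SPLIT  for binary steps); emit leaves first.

[0,1] PP\N  lex  "ate"
[1,2] S\PP  lex  "quickly"
[0,2] S\N  <B  k=1
[2,3] (NP\N)\S  lex  "that"
[3,4] NP\(NP\N)  lex  "idea"
[2,4] NP\S  <B  k=3
[4,5] (NP\(NP\S))/S  lex  "park"
[5,6] N  lex  "often"
[6,7] S\N  lex  "this"
[5,7] S  <  k=6
[4,7] NP\(NP\S)  >  k=5
[2,7] NP  <  k=4
[7,8] (S\(S\N))\NP  lex  "some"
[2,8] S\(S\N)  <  k=7
[0,8] S  <  k=2

[0,8] S   <
  [0,2] S\N   <B
    [0,1] "ate" : PP\N
    [1,2] "quickly" : S\PP
  [2,8] S\(S\N)   <
    [2,7] NP   <
      [2,4] NP\S   <B
        [2,3] "that" : (NP\N)\S
        [3,4] "idea" : NP\(NP\N)
      [4,7] NP\(NP\S)   >
        [4,5] "park" : (NP\(NP\S))/S
        [5,7] S   <
          [5,6] "often" : N
          [6,7] "this" : S\N
    [7,8] "some" : (S\(S\N))\NP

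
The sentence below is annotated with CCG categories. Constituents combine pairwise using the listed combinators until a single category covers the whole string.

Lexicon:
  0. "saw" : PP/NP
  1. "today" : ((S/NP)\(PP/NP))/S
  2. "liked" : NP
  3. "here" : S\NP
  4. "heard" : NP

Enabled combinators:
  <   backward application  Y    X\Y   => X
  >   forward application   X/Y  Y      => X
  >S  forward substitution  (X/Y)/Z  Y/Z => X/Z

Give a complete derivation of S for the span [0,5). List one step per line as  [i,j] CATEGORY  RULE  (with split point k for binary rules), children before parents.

[0,1] PP/NP  lex  "saw"
[1,2] ((S/NP)\(PP/NP))/S  lex  "today"
[2,3] NP  lex  "liked"
[3,4] S\NP  lex  "here"
[2,4] S  <  k=3
[1,4] (S/NP)\(PP/NP)  >  k=2
[0,4] S/NP  <  k=1
[4,5] NP  lex  "heard"
[0,5] S  >  k=4

[0,5] S   >
  [0,4] S/NP   <
    [0,1] "saw" : PP/NP
    [1,4] (S/NP)\(PP/NP)   >
      [1,2] "today" : ((S/NP)\(PP/NP))/S
      [2,4] S   <
        [2,3] "liked" : NP
        [3,4] "here" : S\NP
  [4,5] "heard" : NP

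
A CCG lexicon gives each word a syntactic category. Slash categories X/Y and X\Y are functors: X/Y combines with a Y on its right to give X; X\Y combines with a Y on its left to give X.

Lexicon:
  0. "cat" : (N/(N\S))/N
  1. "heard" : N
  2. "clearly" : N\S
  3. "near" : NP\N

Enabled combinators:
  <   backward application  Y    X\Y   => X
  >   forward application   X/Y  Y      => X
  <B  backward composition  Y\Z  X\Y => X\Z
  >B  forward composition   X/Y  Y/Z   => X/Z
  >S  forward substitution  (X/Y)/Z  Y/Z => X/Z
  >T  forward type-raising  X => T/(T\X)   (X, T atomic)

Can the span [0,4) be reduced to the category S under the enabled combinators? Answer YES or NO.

(N/(N\S))/N N N\S NP\N
CKY chart[0,4] = {N/(N\NP), NP, NP/(NP\NP), PP/(PP\NP), S/(S\NP)}; S ∉ chart

NO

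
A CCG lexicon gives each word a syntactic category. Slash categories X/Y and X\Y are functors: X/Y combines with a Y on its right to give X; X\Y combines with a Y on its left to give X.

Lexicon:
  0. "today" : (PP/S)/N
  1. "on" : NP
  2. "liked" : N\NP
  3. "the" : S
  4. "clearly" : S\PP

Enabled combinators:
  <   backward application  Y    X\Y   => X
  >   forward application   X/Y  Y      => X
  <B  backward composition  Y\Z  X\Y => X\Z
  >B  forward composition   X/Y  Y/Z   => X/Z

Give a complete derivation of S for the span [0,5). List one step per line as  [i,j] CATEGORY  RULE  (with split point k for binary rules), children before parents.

[0,5] S   <
  [0,4] PP   >
    [0,3] PP/S   >
      [0,1] "today" : (PP/S)/N
      [1,3] N   <
        [1,2] "on" : NP
        [2,3] "liked" : N\NP
    [3,4] "the" : S
  [4,5] "clearly" : S\PP

[0,1] (PP/S)/N  lex  "today"
[1,2] NP  lex  "on"
[2,3] N\NP  lex  "liked"
[1,3] N  <  k=2
[0,3] PP/S  >  k=1
[3,4] S  lex  "the"
[0,4] PP  >  k=3
[4,5] S\PP  lex  "clearly"
[0,5] S  <  k=4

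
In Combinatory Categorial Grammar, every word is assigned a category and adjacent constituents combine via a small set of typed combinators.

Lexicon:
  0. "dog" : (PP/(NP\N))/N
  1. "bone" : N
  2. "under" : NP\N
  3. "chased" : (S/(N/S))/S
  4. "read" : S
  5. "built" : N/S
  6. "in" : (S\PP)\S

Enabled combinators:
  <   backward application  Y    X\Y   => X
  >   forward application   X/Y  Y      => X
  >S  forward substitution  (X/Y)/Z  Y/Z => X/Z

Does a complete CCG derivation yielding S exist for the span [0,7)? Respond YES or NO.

[0,7] S   <
  [0,3] PP   >
    [0,2] PP/(NP\N)   >
      [0,1] "dog" : (PP/(NP\N))/N
      [1,2] "bone" : N
    [2,3] "under" : NP\N
  [3,7] S\PP   <
    [3,6] S   >
      [3,5] S/(N/S)   >
        [3,4] "chased" : (S/(N/S))/S
        [4,5] "read" : S
      [5,6] "built" : N/S
    [6,7] "in" : (S\PP)\S

YES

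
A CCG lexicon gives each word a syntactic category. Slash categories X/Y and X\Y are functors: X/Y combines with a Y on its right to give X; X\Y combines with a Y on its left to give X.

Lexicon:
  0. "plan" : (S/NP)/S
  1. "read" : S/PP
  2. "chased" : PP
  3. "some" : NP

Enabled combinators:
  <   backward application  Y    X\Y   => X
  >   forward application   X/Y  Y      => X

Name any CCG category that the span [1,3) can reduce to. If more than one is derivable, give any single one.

[0,4] S   >
  [0,3] S/NP   >
    [0,1] "plan" : (S/NP)/S
    [1,3] S   >
      [1,2] "read" : S/PP
      [2,3] "chased" : PP
  [3,4] "some" : NP

S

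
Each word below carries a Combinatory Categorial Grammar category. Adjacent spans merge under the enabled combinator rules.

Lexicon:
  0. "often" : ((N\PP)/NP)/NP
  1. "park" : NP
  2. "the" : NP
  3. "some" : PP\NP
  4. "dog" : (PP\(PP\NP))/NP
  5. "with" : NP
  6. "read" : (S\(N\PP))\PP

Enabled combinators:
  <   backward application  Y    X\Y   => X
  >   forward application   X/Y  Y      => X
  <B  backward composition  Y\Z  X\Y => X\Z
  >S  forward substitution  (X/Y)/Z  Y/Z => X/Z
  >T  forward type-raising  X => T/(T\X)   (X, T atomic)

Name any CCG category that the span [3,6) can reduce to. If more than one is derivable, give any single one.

[0,7] S   <
  [0,3] N\PP   >
    [0,2] (N\PP)/NP   >
      [0,1] "often" : ((N\PP)/NP)/NP
      [1,2] "park" : NP
    [2,3] "the" : NP
  [3,7] S\(N\PP)   <
    [3,6] PP   <
      [3,4] "some" : PP\NP
      [4,6] PP\(PP\NP)   >
        [4,5] "dog" : (PP\(PP\NP))/NP
        [5,6] "with" : NP
    [6,7] "read" : (S\(N\PP))\PP

PP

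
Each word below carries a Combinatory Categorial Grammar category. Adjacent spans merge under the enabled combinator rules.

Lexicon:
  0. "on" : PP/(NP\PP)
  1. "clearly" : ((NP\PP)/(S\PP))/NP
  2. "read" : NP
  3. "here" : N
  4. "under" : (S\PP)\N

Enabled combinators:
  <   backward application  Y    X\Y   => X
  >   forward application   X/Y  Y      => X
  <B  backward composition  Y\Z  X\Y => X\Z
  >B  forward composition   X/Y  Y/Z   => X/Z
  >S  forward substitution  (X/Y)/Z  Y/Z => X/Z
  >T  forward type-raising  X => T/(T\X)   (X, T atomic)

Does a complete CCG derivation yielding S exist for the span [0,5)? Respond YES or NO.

PP/(NP\PP) ((NP\PP)/(S\PP))/NP NP N (S\PP)\N
CKY chart[0,5] = {N/(N\PP), NP/(NP\PP), PP, PP/(PP\PP), S/(S\PP)}; S ∉ chart

NO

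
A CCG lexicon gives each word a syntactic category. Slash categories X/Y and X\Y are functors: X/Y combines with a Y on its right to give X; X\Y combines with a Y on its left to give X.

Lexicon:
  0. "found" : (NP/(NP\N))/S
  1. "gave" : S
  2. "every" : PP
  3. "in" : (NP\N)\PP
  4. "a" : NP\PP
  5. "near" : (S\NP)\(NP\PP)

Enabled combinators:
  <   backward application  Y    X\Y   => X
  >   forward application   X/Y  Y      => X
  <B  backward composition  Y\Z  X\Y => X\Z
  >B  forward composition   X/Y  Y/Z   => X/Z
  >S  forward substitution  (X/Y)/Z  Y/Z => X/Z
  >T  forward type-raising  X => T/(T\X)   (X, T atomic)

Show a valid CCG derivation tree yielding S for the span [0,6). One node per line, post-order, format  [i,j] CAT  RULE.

[0,1] (NP/(NP\N))/S  lex  "found"
[1,2] S  lex  "gave"
[0,2] NP/(NP\N)  >  k=1
[2,3] PP  lex  "every"
[3,4] (NP\N)\PP  lex  "in"
[2,4] NP\N  <  k=3
[0,4] NP  >  k=2
[4,5] NP\PP  lex  "a"
[5,6] (S\NP)\(NP\PP)  lex  "near"
[4,6] S\NP  <  k=5
[0,6] S  <  k=4

[0,6] S   <
  [0,4] NP   >
    [0,2] NP/(NP\N)   >
      [0,1] "found" : (NP/(NP\N))/S
      [1,2] "gave" : S
    [2,4] NP\N   <
      [2,3] "every" : PP
      [3,4] "in" : (NP\N)\PP
  [4,6] S\NP   <
    [4,5] "a" : NP\PP
    [5,6] "near" : (S\NP)\(NP\PP)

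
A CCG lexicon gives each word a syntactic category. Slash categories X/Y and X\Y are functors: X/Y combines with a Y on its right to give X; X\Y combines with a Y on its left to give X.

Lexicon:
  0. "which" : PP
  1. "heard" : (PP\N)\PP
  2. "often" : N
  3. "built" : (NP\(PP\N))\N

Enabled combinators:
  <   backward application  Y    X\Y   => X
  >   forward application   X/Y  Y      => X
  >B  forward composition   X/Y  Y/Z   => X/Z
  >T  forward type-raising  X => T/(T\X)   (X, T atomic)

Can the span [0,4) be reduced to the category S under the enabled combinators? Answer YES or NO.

NO

PP (PP\N)\PP N (NP\(PP\N))\N
CKY chart[0,4] = {N/(N\NP), NP, NP/(NP\NP), PP/(PP\NP), S/(S\NP)}; S ∉ chart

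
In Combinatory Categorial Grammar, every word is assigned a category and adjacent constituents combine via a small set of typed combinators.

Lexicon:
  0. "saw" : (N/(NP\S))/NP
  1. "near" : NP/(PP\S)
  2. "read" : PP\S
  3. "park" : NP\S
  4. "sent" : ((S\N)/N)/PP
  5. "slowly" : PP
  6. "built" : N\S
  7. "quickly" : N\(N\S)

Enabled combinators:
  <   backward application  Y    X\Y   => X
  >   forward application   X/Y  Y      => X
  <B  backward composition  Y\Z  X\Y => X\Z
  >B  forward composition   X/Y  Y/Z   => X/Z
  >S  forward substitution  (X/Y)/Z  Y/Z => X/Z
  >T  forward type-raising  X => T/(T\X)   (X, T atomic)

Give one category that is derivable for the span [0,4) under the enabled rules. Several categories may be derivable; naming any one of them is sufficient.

[0,8] S   <
  [0,4] N   >
    [0,3] N/(NP\S)   >
      [0,1] "saw" : (N/(NP\S))/NP
      [1,3] NP   >
        [1,2] "near" : NP/(PP\S)
        [2,3] "read" : PP\S
    [3,4] "park" : NP\S
  [4,8] S\N   >
    [4,6] (S\N)/N   >
      [4,5] "sent" : ((S\N)/N)/PP
      [5,6] "slowly" : PP
    [6,8] N   <
      [6,7] "built" : N\S
      [7,8] "quickly" : N\(N\S)

N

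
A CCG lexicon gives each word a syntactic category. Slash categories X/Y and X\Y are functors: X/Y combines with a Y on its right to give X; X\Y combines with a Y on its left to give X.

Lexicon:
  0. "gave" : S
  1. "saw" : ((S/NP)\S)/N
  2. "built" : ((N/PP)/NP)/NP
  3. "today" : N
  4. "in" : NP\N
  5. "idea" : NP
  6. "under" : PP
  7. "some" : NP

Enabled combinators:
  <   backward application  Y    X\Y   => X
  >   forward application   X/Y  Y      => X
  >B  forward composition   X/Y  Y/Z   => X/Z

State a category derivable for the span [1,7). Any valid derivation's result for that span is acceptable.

(S/NP)\S

[0,8] S   >
  [0,7] S/NP   <
    [0,1] "gave" : S
    [1,7] (S/NP)\S   >
      [1,2] "saw" : ((S/NP)\S)/N
      [2,7] N   >
        [2,6] N/PP   >
          [2,5] (N/PP)/NP   >
            [2,3] "built" : ((N/PP)/NP)/NP
            [3,5] NP   <
              [3,4] "today" : N
              [4,5] "in" : NP\N
          [5,6] "idea" : NP
        [6,7] "under" : PP
  [7,8] "some" : NP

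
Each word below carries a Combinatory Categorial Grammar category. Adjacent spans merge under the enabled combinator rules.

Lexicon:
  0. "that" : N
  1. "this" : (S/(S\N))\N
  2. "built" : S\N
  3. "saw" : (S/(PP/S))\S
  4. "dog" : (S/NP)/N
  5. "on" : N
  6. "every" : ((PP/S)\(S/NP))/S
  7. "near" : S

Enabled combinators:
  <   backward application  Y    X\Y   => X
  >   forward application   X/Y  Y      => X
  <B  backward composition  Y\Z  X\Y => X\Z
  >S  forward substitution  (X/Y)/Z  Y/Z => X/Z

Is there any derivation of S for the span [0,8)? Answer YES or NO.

[0,8] S   >
  [0,4] S/(PP/S)   <
    [0,3] S   >
      [0,2] S/(S\N)   <
        [0,1] "that" : N
        [1,2] "this" : (S/(S\N))\N
      [2,3] "built" : S\N
    [3,4] "saw" : (S/(PP/S))\S
  [4,8] PP/S   <
    [4,6] S/NP   >
      [4,5] "dog" : (S/NP)/N
      [5,6] "on" : N
    [6,8] (PP/S)\(S/NP)   >
      [6,7] "every" : ((PP/S)\(S/NP))/S
      [7,8] "near" : S

YES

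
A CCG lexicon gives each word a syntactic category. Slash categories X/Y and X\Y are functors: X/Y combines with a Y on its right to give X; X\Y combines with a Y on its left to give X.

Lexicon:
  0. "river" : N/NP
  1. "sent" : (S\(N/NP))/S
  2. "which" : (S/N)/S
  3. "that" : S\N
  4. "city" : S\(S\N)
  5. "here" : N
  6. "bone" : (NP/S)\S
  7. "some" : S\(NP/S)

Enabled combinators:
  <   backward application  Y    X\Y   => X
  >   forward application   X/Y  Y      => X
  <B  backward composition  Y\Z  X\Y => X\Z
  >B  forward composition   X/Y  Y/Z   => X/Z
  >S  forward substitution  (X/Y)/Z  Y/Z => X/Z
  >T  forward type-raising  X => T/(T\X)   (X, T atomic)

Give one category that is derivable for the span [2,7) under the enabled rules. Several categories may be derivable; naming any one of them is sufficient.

NP/S

[0,8] S   <
  [0,1] "river" : N/NP
  [1,8] S\(N/NP)   >
    [1,2] "sent" : (S\(N/NP))/S
    [2,8] S   <
      [2,7] NP/S   <
        [2,6] S   >
          [2,5] S/N   >
            [2,3] "which" : (S/N)/S
            [3,5] S   <
              [3,4] "that" : S\N
              [4,5] "city" : S\(S\N)
          [5,6] "here" : N
        [6,7] "bone" : (NP/S)\S
      [7,8] "some" : S\(NP/S)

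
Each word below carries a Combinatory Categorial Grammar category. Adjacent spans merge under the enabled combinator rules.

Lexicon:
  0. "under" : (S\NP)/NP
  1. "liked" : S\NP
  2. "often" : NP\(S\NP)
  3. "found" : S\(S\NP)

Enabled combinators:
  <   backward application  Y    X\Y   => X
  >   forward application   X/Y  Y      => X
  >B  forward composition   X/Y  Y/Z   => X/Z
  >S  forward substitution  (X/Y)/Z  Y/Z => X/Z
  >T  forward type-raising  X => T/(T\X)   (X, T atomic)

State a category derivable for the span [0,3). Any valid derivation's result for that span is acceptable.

S\NP

[0,4] S   <
  [0,3] S\NP   >
    [0,1] "under" : (S\NP)/NP
    [1,3] NP   <
      [1,2] "liked" : S\NP
      [2,3] "often" : NP\(S\NP)
  [3,4] "found" : S\(S\NP)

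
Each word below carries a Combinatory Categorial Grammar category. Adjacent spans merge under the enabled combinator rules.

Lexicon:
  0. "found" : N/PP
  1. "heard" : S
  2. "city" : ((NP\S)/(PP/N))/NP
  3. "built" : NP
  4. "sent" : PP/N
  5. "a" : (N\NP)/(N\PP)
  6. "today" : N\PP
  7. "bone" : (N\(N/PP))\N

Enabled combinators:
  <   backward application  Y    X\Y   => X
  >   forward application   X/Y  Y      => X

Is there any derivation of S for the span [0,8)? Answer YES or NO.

NO

N/PP S ((NP\S)/(PP/N))/NP NP PP/N (N\NP)/(N\PP) N\PP (N\(N/PP))\N
CKY chart[0,8] = {N}; S ∉ chart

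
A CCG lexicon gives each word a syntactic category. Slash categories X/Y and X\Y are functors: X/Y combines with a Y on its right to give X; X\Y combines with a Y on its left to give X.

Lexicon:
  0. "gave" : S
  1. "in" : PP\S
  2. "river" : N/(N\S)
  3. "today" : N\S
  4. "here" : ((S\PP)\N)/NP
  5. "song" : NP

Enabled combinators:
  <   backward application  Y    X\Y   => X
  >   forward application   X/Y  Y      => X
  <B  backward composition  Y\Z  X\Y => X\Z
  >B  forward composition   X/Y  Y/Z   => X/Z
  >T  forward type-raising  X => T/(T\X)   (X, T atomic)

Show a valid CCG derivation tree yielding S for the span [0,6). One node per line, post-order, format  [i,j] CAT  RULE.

[0,6] S   <
  [0,2] PP   >
    [0,1] PP/(PP\S)   >T
      [0,1] "gave" : S
    [1,2] "in" : PP\S
  [2,6] S\PP   <
    [2,4] N   >
      [2,3] "river" : N/(N\S)
      [3,4] "today" : N\S
    [4,6] (S\PP)\N   >
      [4,5] "here" : ((S\PP)\N)/NP
      [5,6] "song" : NP

[0,1] S  lex  "gave"
[0,1] PP/(PP\S)  >T
[1,2] PP\S  lex  "in"
[0,2] PP  >  k=1
[2,3] N/(N\S)  lex  "river"
[3,4] N\S  lex  "today"
[2,4] N  >  k=3
[4,5] ((S\PP)\N)/NP  lex  "here"
[5,6] NP  lex  "song"
[4,6] (S\PP)\N  >  k=5
[2,6] S\PP  <  k=4
[0,6] S  <  k=2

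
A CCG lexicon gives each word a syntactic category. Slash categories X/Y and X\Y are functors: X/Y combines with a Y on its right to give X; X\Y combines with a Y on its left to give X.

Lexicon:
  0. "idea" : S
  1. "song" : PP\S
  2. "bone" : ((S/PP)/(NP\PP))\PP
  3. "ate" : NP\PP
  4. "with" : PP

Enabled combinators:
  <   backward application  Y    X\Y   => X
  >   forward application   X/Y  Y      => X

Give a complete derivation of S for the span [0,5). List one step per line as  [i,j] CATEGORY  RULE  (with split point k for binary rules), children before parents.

[0,5] S   >
  [0,4] S/PP   >
    [0,3] (S/PP)/(NP\PP)   <
      [0,2] PP   <
        [0,1] "idea" : S
        [1,2] "song" : PP\S
      [2,3] "bone" : ((S/PP)/(NP\PP))\PP
    [3,4] "ate" : NP\PP
  [4,5] "with" : PP

[0,1] S  lex  "idea"
[1,2] PP\S  lex  "song"
[0,2] PP  <  k=1
[2,3] ((S/PP)/(NP\PP))\PP  lex  "bone"
[0,3] (S/PP)/(NP\PP)  <  k=2
[3,4] NP\PP  lex  "ate"
[0,4] S/PP  >  k=3
[4,5] PP  lex  "with"
[0,5] S  >  k=4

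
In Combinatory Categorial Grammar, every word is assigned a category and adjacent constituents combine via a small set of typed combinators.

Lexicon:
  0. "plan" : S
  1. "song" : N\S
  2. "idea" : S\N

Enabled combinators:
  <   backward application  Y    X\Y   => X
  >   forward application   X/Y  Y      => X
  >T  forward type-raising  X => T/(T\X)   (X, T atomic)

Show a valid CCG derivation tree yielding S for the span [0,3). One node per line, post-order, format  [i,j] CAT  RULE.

[0,3] S   <
  [0,2] N   >
    [0,1] N/(N\S)   >T
      [0,1] "plan" : S
    [1,2] "song" : N\S
  [2,3] "idea" : S\N

[0,1] S  lex  "plan"
[0,1] N/(N\S)  >T
[1,2] N\S  lex  "song"
[0,2] N  >  k=1
[2,3] S\N  lex  "idea"
[0,3] S  <  k=2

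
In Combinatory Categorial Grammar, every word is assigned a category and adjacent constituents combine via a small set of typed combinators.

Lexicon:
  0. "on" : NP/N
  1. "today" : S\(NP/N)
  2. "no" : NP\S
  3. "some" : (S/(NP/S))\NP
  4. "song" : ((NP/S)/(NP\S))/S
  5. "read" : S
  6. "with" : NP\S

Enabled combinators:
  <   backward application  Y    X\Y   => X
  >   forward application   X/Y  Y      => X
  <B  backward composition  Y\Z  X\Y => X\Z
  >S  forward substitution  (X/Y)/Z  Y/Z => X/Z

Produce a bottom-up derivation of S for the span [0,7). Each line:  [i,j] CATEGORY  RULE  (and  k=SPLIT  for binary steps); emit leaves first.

[0,1] NP/N  lex  "on"
[1,2] S\(NP/N)  lex  "today"
[0,2] S  <  k=1
[2,3] NP\S  lex  "no"
[0,3] NP  <  k=2
[3,4] (S/(NP/S))\NP  lex  "some"
[0,4] S/(NP/S)  <  k=3
[4,5] ((NP/S)/(NP\S))/S  lex  "song"
[5,6] S  lex  "read"
[4,6] (NP/S)/(NP\S)  >  k=5
[6,7] NP\S  lex  "with"
[4,7] NP/S  >  k=6
[0,7] S  >  k=4

[0,7] S   >
  [0,4] S/(NP/S)   <
    [0,3] NP   <
      [0,2] S   <
        [0,1] "on" : NP/N
        [1,2] "today" : S\(NP/N)
      [2,3] "no" : NP\S
    [3,4] "some" : (S/(NP/S))\NP
  [4,7] NP/S   >
    [4,6] (NP/S)/(NP\S)   >
      [4,5] "song" : ((NP/S)/(NP\S))/S
      [5,6] "read" : S
    [6,7] "with" : NP\S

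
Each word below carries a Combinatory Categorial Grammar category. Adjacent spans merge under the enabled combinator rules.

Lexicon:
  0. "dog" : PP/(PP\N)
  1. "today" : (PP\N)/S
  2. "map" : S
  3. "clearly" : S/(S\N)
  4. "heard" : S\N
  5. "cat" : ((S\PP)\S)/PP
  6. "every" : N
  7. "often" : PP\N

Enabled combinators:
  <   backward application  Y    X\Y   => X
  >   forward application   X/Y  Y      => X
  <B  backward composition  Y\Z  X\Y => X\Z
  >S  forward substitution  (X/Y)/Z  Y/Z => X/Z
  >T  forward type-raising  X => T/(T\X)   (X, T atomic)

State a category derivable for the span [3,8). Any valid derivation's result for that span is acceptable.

S\PP

[0,8] S   <
  [0,3] PP   >
    [0,1] "dog" : PP/(PP\N)
    [1,3] PP\N   >
      [1,2] "today" : (PP\N)/S
      [2,3] "map" : S
  [3,8] S\PP   <
    [3,5] S   >
      [3,4] "clearly" : S/(S\N)
      [4,5] "heard" : S\N
    [5,8] (S\PP)\S   >
      [5,6] "cat" : ((S\PP)\S)/PP
      [6,8] PP   <
        [6,7] "every" : N
        [7,8] "often" : PP\N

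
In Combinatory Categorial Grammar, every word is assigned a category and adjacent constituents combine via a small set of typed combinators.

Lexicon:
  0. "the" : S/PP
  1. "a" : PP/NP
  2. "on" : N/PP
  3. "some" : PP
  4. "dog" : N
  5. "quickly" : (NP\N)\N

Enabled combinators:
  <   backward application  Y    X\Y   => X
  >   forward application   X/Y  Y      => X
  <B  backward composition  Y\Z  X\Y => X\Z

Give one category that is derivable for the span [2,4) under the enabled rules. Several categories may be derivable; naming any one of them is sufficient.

N

[0,6] S   >
  [0,1] "the" : S/PP
  [1,6] PP   >
    [1,2] "a" : PP/NP
    [2,6] NP   <
      [2,4] N   >
        [2,3] "on" : N/PP
        [3,4] "some" : PP
      [4,6] NP\N   <
        [4,5] "dog" : N
        [5,6] "quickly" : (NP\N)\N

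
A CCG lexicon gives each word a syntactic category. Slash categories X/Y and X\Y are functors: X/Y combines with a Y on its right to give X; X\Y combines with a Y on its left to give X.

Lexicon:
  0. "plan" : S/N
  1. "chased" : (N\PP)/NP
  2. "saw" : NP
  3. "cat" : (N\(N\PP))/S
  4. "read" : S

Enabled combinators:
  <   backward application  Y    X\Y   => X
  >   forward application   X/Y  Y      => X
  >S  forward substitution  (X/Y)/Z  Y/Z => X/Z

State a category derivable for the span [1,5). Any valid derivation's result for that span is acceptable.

N

[0,5] S   >
  [0,1] "plan" : S/N
  [1,5] N   <
    [1,3] N\PP   >
      [1,2] "chased" : (N\PP)/NP
      [2,3] "saw" : NP
    [3,5] N\(N\PP)   >
      [3,4] "cat" : (N\(N\PP))/S
      [4,5] "read" : S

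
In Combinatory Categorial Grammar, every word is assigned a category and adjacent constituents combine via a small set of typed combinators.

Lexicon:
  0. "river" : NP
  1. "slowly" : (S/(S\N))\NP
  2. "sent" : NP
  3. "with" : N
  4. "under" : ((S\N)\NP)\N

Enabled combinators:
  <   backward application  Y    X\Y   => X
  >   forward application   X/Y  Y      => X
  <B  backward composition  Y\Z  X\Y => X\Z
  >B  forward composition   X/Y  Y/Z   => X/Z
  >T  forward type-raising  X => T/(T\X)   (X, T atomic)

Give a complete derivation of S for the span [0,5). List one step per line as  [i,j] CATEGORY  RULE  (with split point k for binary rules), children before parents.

[0,1] NP  lex  "river"
[1,2] (S/(S\N))\NP  lex  "slowly"
[0,2] S/(S\N)  <  k=1
[2,3] NP  lex  "sent"
[3,4] N  lex  "with"
[4,5] ((S\N)\NP)\N  lex  "under"
[3,5] (S\N)\NP  <  k=4
[2,5] S\N  <  k=3
[0,5] S  >  k=2

[0,5] S   >
  [0,2] S/(S\N)   <
    [0,1] "river" : NP
    [1,2] "slowly" : (S/(S\N))\NP
  [2,5] S\N   <
    [2,3] "sent" : NP
    [3,5] (S\N)\NP   <
      [3,4] "with" : N
      [4,5] "under" : ((S\N)\NP)\N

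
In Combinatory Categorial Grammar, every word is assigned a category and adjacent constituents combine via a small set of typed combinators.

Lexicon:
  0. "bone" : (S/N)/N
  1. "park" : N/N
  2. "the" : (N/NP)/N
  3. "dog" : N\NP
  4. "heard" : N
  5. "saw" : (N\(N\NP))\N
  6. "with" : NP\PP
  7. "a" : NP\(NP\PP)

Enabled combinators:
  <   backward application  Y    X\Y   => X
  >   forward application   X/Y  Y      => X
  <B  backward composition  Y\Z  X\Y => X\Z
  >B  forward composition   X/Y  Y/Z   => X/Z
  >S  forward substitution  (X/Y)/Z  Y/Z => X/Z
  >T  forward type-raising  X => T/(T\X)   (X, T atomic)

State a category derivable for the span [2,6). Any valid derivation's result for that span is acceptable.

N/NP

[0,8] S   >
  [0,2] S/N   >S
    [0,1] "bone" : (S/N)/N
    [1,2] "park" : N/N
  [2,8] N   >
    [2,6] N/NP   >
      [2,3] "the" : (N/NP)/N
      [3,6] N   <
        [3,4] "dog" : N\NP
        [4,6] N\(N\NP)   <
          [4,5] "heard" : N
          [5,6] "saw" : (N\(N\NP))\N
    [6,8] NP   <
      [6,7] "with" : NP\PP
      [7,8] "a" : NP\(NP\PP)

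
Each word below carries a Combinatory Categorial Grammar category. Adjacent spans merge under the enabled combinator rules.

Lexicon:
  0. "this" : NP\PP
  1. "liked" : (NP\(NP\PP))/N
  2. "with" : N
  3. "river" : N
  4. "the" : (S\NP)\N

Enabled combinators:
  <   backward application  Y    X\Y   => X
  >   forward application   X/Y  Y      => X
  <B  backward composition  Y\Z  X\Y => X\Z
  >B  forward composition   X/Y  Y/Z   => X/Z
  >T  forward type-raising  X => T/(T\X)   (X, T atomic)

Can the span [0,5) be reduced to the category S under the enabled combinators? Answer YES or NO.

[0,5] S   <
  [0,3] NP   <
    [0,1] "this" : NP\PP
    [1,3] NP\(NP\PP)   >
      [1,2] "liked" : (NP\(NP\PP))/N
      [2,3] "with" : N
  [3,5] S\NP   <
    [3,4] "river" : N
    [4,5] "the" : (S\NP)\N

YES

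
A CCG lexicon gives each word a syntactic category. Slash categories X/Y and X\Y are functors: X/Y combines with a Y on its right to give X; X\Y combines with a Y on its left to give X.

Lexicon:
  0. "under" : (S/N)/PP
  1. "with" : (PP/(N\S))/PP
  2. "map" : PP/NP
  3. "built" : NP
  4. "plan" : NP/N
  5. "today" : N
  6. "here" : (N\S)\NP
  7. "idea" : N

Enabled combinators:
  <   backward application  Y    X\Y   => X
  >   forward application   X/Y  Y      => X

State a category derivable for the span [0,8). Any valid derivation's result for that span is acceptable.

S

[0,8] S   >
  [0,7] S/N   >
    [0,1] "under" : (S/N)/PP
    [1,7] PP   >
      [1,4] PP/(N\S)   >
        [1,2] "with" : (PP/(N\S))/PP
        [2,4] PP   >
          [2,3] "map" : PP/NP
          [3,4] "built" : NP
      [4,7] N\S   <
        [4,6] NP   >
          [4,5] "plan" : NP/N
          [5,6] "today" : N
        [6,7] "here" : (N\S)\NP
  [7,8] "idea" : N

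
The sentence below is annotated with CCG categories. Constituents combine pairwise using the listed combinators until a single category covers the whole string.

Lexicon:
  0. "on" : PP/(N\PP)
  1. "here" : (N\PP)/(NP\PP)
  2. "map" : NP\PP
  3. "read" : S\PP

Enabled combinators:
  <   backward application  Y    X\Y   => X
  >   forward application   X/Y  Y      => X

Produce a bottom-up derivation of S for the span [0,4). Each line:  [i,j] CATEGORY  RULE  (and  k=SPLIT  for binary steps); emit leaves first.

[0,1] PP/(N\PP)  lex  "on"
[1,2] (N\PP)/(NP\PP)  lex  "here"
[2,3] NP\PP  lex  "map"
[1,3] N\PP  >  k=2
[0,3] PP  >  k=1
[3,4] S\PP  lex  "read"
[0,4] S  <  k=3

[0,4] S   <
  [0,3] PP   >
    [0,1] "on" : PP/(N\PP)
    [1,3] N\PP   >
      [1,2] "here" : (N\PP)/(NP\PP)
      [2,3] "map" : NP\PP
  [3,4] "read" : S\PP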